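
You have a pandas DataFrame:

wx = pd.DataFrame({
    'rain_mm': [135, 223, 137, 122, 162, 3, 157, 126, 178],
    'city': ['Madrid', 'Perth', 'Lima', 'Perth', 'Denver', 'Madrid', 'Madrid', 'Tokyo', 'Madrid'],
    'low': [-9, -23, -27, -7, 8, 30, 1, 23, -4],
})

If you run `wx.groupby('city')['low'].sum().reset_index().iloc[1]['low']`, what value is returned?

-27

group by city, sum of low:
city
Denver     8
Lima     -27
Madrid    18
Perth    -30
Tokyo     23
Name: low, dtype: int64
reset_index():
     city  low
0  Denver    8
1    Lima  -27
2  Madrid   18
3   Perth  -30
4   Tokyo   23
Then the value at position 1, column 'low': -27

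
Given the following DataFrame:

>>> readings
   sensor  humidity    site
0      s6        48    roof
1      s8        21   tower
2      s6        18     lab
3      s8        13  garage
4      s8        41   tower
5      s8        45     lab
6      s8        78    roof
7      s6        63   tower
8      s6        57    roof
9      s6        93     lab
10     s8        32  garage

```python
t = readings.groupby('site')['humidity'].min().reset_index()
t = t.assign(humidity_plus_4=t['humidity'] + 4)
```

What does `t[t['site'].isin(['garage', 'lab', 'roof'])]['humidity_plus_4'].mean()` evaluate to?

30.3333333333

group by site, min of humidity:
site
garage    13
lab       18
roof      48
tower     21
Name: humidity, dtype: int64
reset_index():
     site  humidity
0  garage        13
1     lab        18
2    roof        48
3   tower        21
add column humidity_plus_4 = t['humidity'] + 4:
     site  humidity  humidity_plus_4
0  garage        13               17
1     lab        18               22
2    roof        48               52
3   tower        21               25
filter rows where site in ['garage', 'lab', 'roof']:
     site  humidity  humidity_plus_4
0  garage        13               17
1     lab        18               22
2    roof        48               52
Then the mean of column 'humidity_plus_4': 30.3333333333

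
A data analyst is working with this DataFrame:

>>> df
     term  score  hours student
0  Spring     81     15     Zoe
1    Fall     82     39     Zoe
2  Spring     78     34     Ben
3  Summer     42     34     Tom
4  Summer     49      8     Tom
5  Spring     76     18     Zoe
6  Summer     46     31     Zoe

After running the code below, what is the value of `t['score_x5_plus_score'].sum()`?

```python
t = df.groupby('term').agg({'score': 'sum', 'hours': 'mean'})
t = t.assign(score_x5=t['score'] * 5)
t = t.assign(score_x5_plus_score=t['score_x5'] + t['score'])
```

group by term: sum(score), mean(hours):
        score      hours
term                    
Fall       82  39.000000
Spring    235  22.333333
Summer    137  24.333333
add column score_x5 = t['score'] * 5:
        score      hours  score_x5
term                              
Fall       82  39.000000       410
Spring    235  22.333333      1175
Summer    137  24.333333       685
add column score_x5_plus_score = t['score_x5'] + t['score']:
        score      hours  score_x5  score_x5_plus_score
term                                                   
Fall       82  39.000000       410                  492
Spring    235  22.333333      1175                 1410
Summer    137  24.333333       685                  822
Taking the sum of column 'score_x5_plus_score' gives 2724.

2724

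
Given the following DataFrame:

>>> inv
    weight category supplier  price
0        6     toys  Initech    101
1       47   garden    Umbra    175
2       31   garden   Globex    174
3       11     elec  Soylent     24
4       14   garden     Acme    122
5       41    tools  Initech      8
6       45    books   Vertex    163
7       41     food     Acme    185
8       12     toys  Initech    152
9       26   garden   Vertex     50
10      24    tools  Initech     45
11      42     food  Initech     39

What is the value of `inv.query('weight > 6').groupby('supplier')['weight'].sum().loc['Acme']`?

filter rows where weight > 6:
    weight category supplier  price
1       47   garden    Umbra    175
2       31   garden   Globex    174
3       11     elec  Soylent     24
4       14   garden     Acme    122
5       41    tools  Initech      8
6       45    books   Vertex    163
7       41     food     Acme    185
8       12     toys  Initech    152
9       26   garden   Vertex     50
10      24    tools  Initech     45
11      42     food  Initech     39
group by supplier, sum of weight:
supplier
Acme        55
Globex      31
Initech    119
Soylent     11
Umbra       47
Vertex      71
Name: weight, dtype: int64
Taking the value at index 'Acme' gives 55.

55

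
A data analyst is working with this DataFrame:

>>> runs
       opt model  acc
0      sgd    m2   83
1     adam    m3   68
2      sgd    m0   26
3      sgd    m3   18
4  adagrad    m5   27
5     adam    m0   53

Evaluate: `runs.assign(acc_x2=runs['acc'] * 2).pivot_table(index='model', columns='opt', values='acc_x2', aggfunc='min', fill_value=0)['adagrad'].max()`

add column acc_x2 = runs['acc'] * 2:
       opt model  acc  acc_x2
0      sgd    m2   83     166
1     adam    m3   68     136
2      sgd    m0   26      52
3      sgd    m3   18      36
4  adagrad    m5   27      54
5     adam    m0   53     106
pivot: rows=model, cols=opt, min(acc_x2):
opt    adagrad  adam  sgd
model                    
m0           0   106   52
m2           0     0  166
m3           0   136   36
m5          54     0    0
max of column 'adagrad' → 54

54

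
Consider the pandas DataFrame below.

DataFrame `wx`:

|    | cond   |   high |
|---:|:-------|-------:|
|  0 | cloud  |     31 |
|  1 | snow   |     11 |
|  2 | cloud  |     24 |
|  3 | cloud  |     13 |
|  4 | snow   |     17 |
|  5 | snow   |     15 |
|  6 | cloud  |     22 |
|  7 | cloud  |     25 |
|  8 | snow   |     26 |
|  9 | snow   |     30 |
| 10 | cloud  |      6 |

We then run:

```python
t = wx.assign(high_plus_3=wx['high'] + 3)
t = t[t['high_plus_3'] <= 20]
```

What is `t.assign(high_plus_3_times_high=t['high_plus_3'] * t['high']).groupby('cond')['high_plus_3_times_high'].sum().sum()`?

add column high_plus_3 = wx['high'] + 3:
     cond  high  high_plus_3
0   cloud    31           34
1    snow    11           14
2   cloud    24           27
3   cloud    13           16
4    snow    17           20
5    snow    15           18
6   cloud    22           25
7   cloud    25           28
8    snow    26           29
9    snow    30           33
10  cloud     6            9
filter rows where high_plus_3 <= 20:
     cond  high  high_plus_3
1    snow    11           14
3   cloud    13           16
4    snow    17           20
5    snow    15           18
10  cloud     6            9
add column high_plus_3_times_high = t['high_plus_3'] * t['high']:
     cond  high  high_plus_3  high_plus_3_times_high
1    snow    11           14                     154
3   cloud    13           16                     208
4    snow    17           20                     340
5    snow    15           18                     270
10  cloud     6            9                      54
group by cond, sum of high_plus_3_times_high:
cond
cloud    262
snow     764
Name: high_plus_3_times_high, dtype: int64

1026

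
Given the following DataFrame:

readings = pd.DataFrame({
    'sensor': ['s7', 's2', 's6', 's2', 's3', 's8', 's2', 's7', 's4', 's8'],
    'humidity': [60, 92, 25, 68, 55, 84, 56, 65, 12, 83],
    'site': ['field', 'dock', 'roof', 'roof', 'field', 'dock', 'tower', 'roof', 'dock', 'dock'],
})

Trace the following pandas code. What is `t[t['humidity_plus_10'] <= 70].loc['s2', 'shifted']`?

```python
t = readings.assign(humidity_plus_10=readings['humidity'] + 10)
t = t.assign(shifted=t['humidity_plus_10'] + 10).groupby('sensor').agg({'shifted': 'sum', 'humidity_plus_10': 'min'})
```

add column humidity_plus_10 = readings['humidity'] + 10:
  sensor  humidity   site  humidity_plus_10
0     s7        60  field                70
1     s2        92   dock               102
2     s6        25   roof                35
3     s2        68   roof                78
4     s3        55  field                65
5     s8        84   dock                94
6     s2        56  tower                66
7     s7        65   roof                75
8     s4        12   dock                22
9     s8        83   dock                93
add column shifted = t['humidity_plus_10'] + 10:
  sensor  humidity   site  humidity_plus_10  shifted
0     s7        60  field                70       80
1     s2        92   dock               102      112
2     s6        25   roof                35       45
3     s2        68   roof                78       88
4     s3        55  field                65       75
5     s8        84   dock                94      104
6     s2        56  tower                66       76
7     s7        65   roof                75       85
8     s4        12   dock                22       32
9     s8        83   dock                93      103
group by sensor: sum(shifted), min(humidity_plus_10):
        shifted  humidity_plus_10
sensor                           
s2          276                66
s3           75                65
s4           32                22
s6           45                35
s7          165                70
s8          207                93
filter rows where humidity_plus_10 <= 70:
        shifted  humidity_plus_10
sensor                           
s2          276                66
s3           75                65
s4           32                22
s6           45                35
s7          165                70
Reading off the value at row 's2', column 'shifted', we get 276.

276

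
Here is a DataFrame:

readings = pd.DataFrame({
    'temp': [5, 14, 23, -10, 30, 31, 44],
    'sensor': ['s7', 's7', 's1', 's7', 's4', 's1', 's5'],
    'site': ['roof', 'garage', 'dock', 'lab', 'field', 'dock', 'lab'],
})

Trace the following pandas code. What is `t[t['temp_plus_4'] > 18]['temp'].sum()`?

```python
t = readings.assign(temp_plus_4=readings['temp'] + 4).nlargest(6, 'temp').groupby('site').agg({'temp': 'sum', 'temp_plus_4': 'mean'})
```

add column temp_plus_4 = readings['temp'] + 4:
   temp sensor    site  temp_plus_4
0     5     s7    roof            9
1    14     s7  garage           18
2    23     s1    dock           27
3   -10     s7     lab           -6
4    30     s4   field           34
5    31     s1    dock           35
6    44     s5     lab           48
take 6 rows with largest temp:
   temp sensor    site  temp_plus_4
6    44     s5     lab           48
5    31     s1    dock           35
4    30     s4   field           34
2    23     s1    dock           27
1    14     s7  garage           18
0     5     s7    roof            9
group by site: sum(temp), mean(temp_plus_4):
        temp  temp_plus_4
site                     
dock      54         31.0
field     30         34.0
garage    14         18.0
lab       44         48.0
roof       5          9.0
filter rows where temp_plus_4 > 18:
       temp  temp_plus_4
site                    
dock     54         31.0
field    30         34.0
lab      44         48.0
So sum() = 128.

128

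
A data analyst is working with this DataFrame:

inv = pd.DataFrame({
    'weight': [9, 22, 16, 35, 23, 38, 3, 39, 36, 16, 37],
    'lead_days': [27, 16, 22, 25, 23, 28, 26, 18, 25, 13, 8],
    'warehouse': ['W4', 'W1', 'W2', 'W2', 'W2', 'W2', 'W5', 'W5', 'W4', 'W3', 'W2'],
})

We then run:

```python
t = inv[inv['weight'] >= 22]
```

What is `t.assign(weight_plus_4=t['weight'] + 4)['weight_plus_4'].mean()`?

36.8571428571

filter rows where weight >= 22:
    weight  lead_days warehouse
1       22         16        W1
3       35         25        W2
4       23         23        W2
5       38         28        W2
7       39         18        W5
8       36         25        W4
10      37          8        W2
add column weight_plus_4 = t['weight'] + 4:
    weight  lead_days warehouse  weight_plus_4
1       22         16        W1             26
3       35         25        W2             39
4       23         23        W2             27
5       38         28        W2             42
7       39         18        W5             43
8       36         25        W4             40
10      37          8        W2             41
mean of column 'weight_plus_4' → 36.8571428571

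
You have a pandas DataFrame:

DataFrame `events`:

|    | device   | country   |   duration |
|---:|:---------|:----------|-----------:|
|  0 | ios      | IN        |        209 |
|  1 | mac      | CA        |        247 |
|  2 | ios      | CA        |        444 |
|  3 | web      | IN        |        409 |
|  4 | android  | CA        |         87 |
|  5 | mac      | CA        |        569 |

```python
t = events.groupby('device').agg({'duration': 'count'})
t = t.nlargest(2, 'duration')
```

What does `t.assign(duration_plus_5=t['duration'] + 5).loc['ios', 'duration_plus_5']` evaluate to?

group by device, count of duration:
         duration
device           
android         1
ios             2
mac             2
web             1
take 2 rows with largest duration:
        duration
device          
ios            2
mac            2
add column duration_plus_5 = t['duration'] + 5:
        duration  duration_plus_5
device                           
ios            2                7
mac            2                7
Taking the value at row 'ios', column 'duration_plus_5' gives 7.

7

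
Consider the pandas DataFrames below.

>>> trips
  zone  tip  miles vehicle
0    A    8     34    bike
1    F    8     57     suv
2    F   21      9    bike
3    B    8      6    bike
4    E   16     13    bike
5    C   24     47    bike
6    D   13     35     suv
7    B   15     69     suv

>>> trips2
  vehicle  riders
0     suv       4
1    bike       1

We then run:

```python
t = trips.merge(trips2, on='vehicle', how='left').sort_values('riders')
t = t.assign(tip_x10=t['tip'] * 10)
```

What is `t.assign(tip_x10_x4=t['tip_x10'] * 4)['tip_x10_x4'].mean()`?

merge on 'vehicle' (how='left') → 8 rows:
  zone  tip  miles vehicle  riders
0    A    8     34    bike       1
1    F    8     57     suv       4
2    F   21      9    bike       1
3    B    8      6    bike       1
4    E   16     13    bike       1
5    C   24     47    bike       1
6    D   13     35     suv       4
7    B   15     69     suv       4
sort by riders:
  zone  tip  miles vehicle  riders
0    A    8     34    bike       1
2    F   21      9    bike       1
3    B    8      6    bike       1
4    E   16     13    bike       1
5    C   24     47    bike       1
1    F    8     57     suv       4
6    D   13     35     suv       4
7    B   15     69     suv       4
add column tip_x10 = t['tip'] * 10:
  zone  tip  miles vehicle  riders  tip_x10
0    A    8     34    bike       1       80
2    F   21      9    bike       1      210
3    B    8      6    bike       1       80
4    E   16     13    bike       1      160
5    C   24     47    bike       1      240
1    F    8     57     suv       4       80
6    D   13     35     suv       4      130
7    B   15     69     suv       4      150
add column tip_x10_x4 = t['tip_x10'] * 4:
  zone  tip  miles vehicle  riders  tip_x10  tip_x10_x4
0    A    8     34    bike       1       80         320
2    F   21      9    bike       1      210         840
3    B    8      6    bike       1       80         320
4    E   16     13    bike       1      160         640
5    C   24     47    bike       1      240         960
1    F    8     57     suv       4       80         320
6    D   13     35     suv       4      130         520
7    B   15     69     suv       4      150         600

565.0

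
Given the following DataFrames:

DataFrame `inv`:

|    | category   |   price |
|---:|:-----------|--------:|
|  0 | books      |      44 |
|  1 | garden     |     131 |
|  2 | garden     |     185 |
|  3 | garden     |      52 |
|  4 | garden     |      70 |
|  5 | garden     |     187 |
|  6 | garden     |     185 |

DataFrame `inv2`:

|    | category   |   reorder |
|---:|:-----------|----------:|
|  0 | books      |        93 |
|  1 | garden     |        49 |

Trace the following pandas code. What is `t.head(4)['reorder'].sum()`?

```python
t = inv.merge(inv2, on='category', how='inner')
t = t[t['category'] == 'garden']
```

merge on 'category' (how='inner') → 7 rows:
  category  price  reorder
0    books     44       93
1   garden    131       49
2   garden    185       49
3   garden     52       49
4   garden     70       49
5   garden    187       49
6   garden    185       49
filter rows where category == 'garden':
  category  price  reorder
1   garden    131       49
2   garden    185       49
3   garden     52       49
4   garden     70       49
5   garden    187       49
6   garden    185       49
take first 4 rows:
  category  price  reorder
1   garden    131       49
2   garden    185       49
3   garden     52       49
4   garden     70       49
Reading off the sum of column 'reorder', we get 196.

196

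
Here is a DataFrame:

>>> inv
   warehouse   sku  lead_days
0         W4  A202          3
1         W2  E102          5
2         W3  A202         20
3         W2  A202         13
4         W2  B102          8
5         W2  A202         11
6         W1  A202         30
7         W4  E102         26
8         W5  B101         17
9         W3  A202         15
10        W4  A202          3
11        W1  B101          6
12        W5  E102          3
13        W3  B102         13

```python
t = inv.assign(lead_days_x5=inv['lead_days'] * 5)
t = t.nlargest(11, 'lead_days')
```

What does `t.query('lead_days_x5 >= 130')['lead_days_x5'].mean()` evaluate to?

add column lead_days_x5 = inv['lead_days'] * 5:
   warehouse   sku  lead_days  lead_days_x5
0         W4  A202          3            15
1         W2  E102          5            25
2         W3  A202         20           100
3         W2  A202         13            65
4         W2  B102          8            40
5         W2  A202         11            55
6         W1  A202         30           150
7         W4  E102         26           130
8         W5  B101         17            85
9         W3  A202         15            75
10        W4  A202          3            15
11        W1  B101          6            30
12        W5  E102          3            15
13        W3  B102         13            65
take 11 rows with largest lead_days:
   warehouse   sku  lead_days  lead_days_x5
6         W1  A202         30           150
7         W4  E102         26           130
2         W3  A202         20           100
8         W5  B101         17            85
9         W3  A202         15            75
3         W2  A202         13            65
13        W3  B102         13            65
5         W2  A202         11            55
4         W2  B102          8            40
11        W1  B101          6            30
1         W2  E102          5            25
filter rows where lead_days_x5 >= 130:
  warehouse   sku  lead_days  lead_days_x5
6        W1  A202         30           150
7        W4  E102         26           130

140.0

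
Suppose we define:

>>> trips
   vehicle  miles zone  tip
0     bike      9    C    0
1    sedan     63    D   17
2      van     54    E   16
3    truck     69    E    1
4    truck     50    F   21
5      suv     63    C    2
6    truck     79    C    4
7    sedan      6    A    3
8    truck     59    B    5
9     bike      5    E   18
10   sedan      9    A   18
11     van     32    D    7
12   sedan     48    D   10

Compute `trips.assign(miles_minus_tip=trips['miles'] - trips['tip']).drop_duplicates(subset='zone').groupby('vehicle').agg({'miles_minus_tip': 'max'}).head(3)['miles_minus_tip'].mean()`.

add column miles_minus_tip = trips['miles'] - trips['tip']:
   vehicle  miles zone  tip  miles_minus_tip
0     bike      9    C    0                9
1    sedan     63    D   17               46
2      van     54    E   16               38
3    truck     69    E    1               68
4    truck     50    F   21               29
5      suv     63    C    2               61
6    truck     79    C    4               75
7    sedan      6    A    3                3
8    truck     59    B    5               54
9     bike      5    E   18              -13
10   sedan      9    A   18               -9
11     van     32    D    7               25
12   sedan     48    D   10               38
drop duplicate zone (keep=first):
  vehicle  miles zone  tip  miles_minus_tip
0    bike      9    C    0                9
1   sedan     63    D   17               46
2     van     54    E   16               38
4   truck     50    F   21               29
7   sedan      6    A    3                3
8   truck     59    B    5               54
group by vehicle, max of miles_minus_tip:
         miles_minus_tip
vehicle                 
bike                   9
sedan                 46
truck                 54
van                   38
take first 3 rows:
         miles_minus_tip
vehicle                 
bike                   9
sedan                 46
truck                 54
Hence 36.3333333333.

36.3333333333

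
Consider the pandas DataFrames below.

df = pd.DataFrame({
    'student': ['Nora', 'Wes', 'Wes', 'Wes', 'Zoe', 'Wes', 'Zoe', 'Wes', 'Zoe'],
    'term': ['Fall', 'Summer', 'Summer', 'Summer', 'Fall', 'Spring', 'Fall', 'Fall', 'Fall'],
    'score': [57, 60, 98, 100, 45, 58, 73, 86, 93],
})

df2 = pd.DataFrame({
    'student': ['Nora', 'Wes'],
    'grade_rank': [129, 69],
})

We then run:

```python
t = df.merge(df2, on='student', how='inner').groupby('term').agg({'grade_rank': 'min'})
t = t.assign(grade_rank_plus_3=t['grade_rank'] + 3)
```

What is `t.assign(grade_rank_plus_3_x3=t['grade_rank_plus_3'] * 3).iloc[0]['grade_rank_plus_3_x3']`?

216

merge on 'student' (how='inner') → 6 rows:
  student    term  score  grade_rank
0    Nora    Fall     57         129
1     Wes  Summer     60          69
2     Wes  Summer     98          69
3     Wes  Summer    100          69
4     Wes  Spring     58          69
5     Wes    Fall     86          69
group by term, min of grade_rank:
        grade_rank
term              
Fall            69
Spring          69
Summer          69
add column grade_rank_plus_3 = t['grade_rank'] + 3:
        grade_rank  grade_rank_plus_3
term                                 
Fall            69                 72
Spring          69                 72
Summer          69                 72
add column grade_rank_plus_3_x3 = t['grade_rank_plus_3'] * 3:
        grade_rank  grade_rank_plus_3  grade_rank_plus_3_x3
term                                                       
Fall            69                 72                   216
Spring          69                 72                   216
Summer          69                 72                   216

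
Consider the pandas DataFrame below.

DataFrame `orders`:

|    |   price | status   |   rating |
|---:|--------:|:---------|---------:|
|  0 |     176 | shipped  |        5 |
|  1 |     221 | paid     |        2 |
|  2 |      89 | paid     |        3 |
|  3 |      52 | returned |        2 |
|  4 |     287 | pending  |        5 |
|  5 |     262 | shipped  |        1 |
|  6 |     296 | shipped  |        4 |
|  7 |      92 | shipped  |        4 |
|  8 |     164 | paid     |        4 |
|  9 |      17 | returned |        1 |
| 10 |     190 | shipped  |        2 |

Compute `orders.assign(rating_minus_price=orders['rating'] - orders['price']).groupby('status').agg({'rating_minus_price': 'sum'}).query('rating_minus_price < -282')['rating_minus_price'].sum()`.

-1465

add column rating_minus_price = orders['rating'] - orders['price']:
    price    status  rating  rating_minus_price
0     176   shipped       5                -171
1     221      paid       2                -219
2      89      paid       3                 -86
3      52  returned       2                 -50
4     287   pending       5                -282
5     262   shipped       1                -261
6     296   shipped       4                -292
7      92   shipped       4                 -88
8     164      paid       4                -160
9      17  returned       1                 -16
10    190   shipped       2                -188
group by status, sum of rating_minus_price:
          rating_minus_price
status                      
paid                    -465
pending                 -282
returned                 -66
shipped                -1000
filter rows where rating_minus_price < -282:
         rating_minus_price
status                     
paid                   -465
shipped               -1000
Finally, sum of column 'rating_minus_price' = -1465.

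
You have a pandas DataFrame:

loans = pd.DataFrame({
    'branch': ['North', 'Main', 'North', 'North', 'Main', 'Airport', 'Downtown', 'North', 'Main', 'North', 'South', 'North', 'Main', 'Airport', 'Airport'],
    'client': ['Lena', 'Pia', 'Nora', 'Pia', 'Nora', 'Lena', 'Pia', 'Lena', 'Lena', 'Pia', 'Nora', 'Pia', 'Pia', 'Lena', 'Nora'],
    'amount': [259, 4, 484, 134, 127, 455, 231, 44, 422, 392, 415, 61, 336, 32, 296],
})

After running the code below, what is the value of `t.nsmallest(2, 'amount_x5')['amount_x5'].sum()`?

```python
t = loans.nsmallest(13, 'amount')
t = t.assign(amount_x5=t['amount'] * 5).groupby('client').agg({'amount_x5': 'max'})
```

4035

take 13 rows with smallest amount:
      branch client  amount
1       Main    Pia       4
13   Airport   Lena      32
7      North   Lena      44
11     North    Pia      61
4       Main   Nora     127
3      North    Pia     134
6   Downtown    Pia     231
0      North   Lena     259
14   Airport   Nora     296
12      Main    Pia     336
9      North    Pia     392
10     South   Nora     415
8       Main   Lena     422
add column amount_x5 = t['amount'] * 5:
      branch client  amount  amount_x5
1       Main    Pia       4         20
13   Airport   Lena      32        160
7      North   Lena      44        220
11     North    Pia      61        305
4       Main   Nora     127        635
3      North    Pia     134        670
6   Downtown    Pia     231       1155
0      North   Lena     259       1295
14   Airport   Nora     296       1480
12      Main    Pia     336       1680
9      North    Pia     392       1960
10     South   Nora     415       2075
8       Main   Lena     422       2110
group by client, max of amount_x5:
        amount_x5
client           
Lena         2110
Nora         2075
Pia          1960
take 2 rows with smallest amount_x5:
        amount_x5
client           
Pia          1960
Nora         2075
The sum of column 'amount_x5' is 4035.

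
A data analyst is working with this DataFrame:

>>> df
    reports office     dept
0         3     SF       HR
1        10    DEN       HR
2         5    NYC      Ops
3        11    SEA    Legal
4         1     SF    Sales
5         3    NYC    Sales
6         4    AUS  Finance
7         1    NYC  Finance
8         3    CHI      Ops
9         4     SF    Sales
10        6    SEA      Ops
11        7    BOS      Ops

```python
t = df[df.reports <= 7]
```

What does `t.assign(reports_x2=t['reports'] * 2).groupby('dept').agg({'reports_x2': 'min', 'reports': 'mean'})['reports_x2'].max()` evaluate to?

6

filter rows where reports <= 7:
    reports office     dept
0         3     SF       HR
2         5    NYC      Ops
4         1     SF    Sales
5         3    NYC    Sales
6         4    AUS  Finance
7         1    NYC  Finance
8         3    CHI      Ops
9         4     SF    Sales
10        6    SEA      Ops
11        7    BOS      Ops
add column reports_x2 = t['reports'] * 2:
    reports office     dept  reports_x2
0         3     SF       HR           6
2         5    NYC      Ops          10
4         1     SF    Sales           2
5         3    NYC    Sales           6
6         4    AUS  Finance           8
7         1    NYC  Finance           2
8         3    CHI      Ops           6
9         4     SF    Sales           8
10        6    SEA      Ops          12
11        7    BOS      Ops          14
group by dept: min(reports_x2), mean(reports):
         reports_x2   reports
dept                         
Finance           2  2.500000
HR                6  3.000000
Ops               6  5.250000
Sales             2  2.666667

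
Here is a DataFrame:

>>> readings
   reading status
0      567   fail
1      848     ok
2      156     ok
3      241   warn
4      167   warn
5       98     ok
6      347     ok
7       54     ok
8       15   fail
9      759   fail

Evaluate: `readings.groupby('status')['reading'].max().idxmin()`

warn

group by status, max of reading:
status
fail    759
ok      848
warn    241
Name: reading, dtype: int64
Reading off the label with the smallest value, we get warn.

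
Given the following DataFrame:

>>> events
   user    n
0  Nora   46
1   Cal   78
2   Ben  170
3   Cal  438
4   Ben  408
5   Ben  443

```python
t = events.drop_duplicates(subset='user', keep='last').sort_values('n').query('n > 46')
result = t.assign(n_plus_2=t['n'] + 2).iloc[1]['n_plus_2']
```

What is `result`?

445

drop duplicate user (keep=last):
   user    n
0  Nora   46
3   Cal  438
5   Ben  443
sort by n:
   user    n
0  Nora   46
3   Cal  438
5   Ben  443
filter rows where n > 46:
  user    n
3  Cal  438
5  Ben  443
add column n_plus_2 = t['n'] + 2:
  user    n  n_plus_2
3  Cal  438       440
5  Ben  443       445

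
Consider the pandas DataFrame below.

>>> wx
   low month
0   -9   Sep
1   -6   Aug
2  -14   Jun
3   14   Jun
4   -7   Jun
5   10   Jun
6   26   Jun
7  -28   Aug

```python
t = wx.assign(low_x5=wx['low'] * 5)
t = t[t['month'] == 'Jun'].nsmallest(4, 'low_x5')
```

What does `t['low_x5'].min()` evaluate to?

-70

add column low_x5 = wx['low'] * 5:
   low month  low_x5
0   -9   Sep     -45
1   -6   Aug     -30
2  -14   Jun     -70
3   14   Jun      70
4   -7   Jun     -35
5   10   Jun      50
6   26   Jun     130
7  -28   Aug    -140
filter rows where month == 'Jun':
   low month  low_x5
2  -14   Jun     -70
3   14   Jun      70
4   -7   Jun     -35
5   10   Jun      50
6   26   Jun     130
take 4 rows with smallest low_x5:
   low month  low_x5
2  -14   Jun     -70
4   -7   Jun     -35
5   10   Jun      50
3   14   Jun      70
Reading off the min of column 'low_x5', we get -70.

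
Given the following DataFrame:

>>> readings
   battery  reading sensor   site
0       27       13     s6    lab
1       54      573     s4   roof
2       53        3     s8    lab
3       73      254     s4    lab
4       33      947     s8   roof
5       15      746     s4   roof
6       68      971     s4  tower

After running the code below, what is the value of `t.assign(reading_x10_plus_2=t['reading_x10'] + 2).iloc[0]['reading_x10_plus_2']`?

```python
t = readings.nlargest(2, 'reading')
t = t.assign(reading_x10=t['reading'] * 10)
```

9712

take 2 rows with largest reading:
   battery  reading sensor   site
6       68      971     s4  tower
4       33      947     s8   roof
add column reading_x10 = t['reading'] * 10:
   battery  reading sensor   site  reading_x10
6       68      971     s4  tower         9710
4       33      947     s8   roof         9470
add column reading_x10_plus_2 = t['reading_x10'] + 2:
   battery  reading sensor   site  reading_x10  reading_x10_plus_2
6       68      971     s4  tower         9710                9712
4       33      947     s8   roof         9470                9472
Then the value at position 0, column 'reading_x10_plus_2': 9712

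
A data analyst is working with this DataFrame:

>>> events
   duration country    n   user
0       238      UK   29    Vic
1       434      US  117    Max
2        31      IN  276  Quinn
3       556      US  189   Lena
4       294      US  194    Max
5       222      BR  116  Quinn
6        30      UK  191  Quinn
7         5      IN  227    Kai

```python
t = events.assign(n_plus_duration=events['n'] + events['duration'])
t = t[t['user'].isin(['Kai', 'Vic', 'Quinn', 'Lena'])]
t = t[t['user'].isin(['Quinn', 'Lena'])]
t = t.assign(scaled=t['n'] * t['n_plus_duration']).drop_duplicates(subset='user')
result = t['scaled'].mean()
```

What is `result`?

112768.5

add column n_plus_duration = events['n'] + events['duration']:
   duration country    n   user  n_plus_duration
0       238      UK   29    Vic              267
1       434      US  117    Max              551
2        31      IN  276  Quinn              307
3       556      US  189   Lena              745
4       294      US  194    Max              488
5       222      BR  116  Quinn              338
6        30      UK  191  Quinn              221
7         5      IN  227    Kai              232
filter rows where user in ['Kai', 'Vic', 'Quinn', 'Lena']:
   duration country    n   user  n_plus_duration
0       238      UK   29    Vic              267
2        31      IN  276  Quinn              307
3       556      US  189   Lena              745
5       222      BR  116  Quinn              338
6        30      UK  191  Quinn              221
7         5      IN  227    Kai              232
filter rows where user in ['Quinn', 'Lena']:
   duration country    n   user  n_plus_duration
2        31      IN  276  Quinn              307
3       556      US  189   Lena              745
5       222      BR  116  Quinn              338
6        30      UK  191  Quinn              221
add column scaled = t['n'] * t['n_plus_duration']:
   duration country    n   user  n_plus_duration  scaled
2        31      IN  276  Quinn              307   84732
3       556      US  189   Lena              745  140805
5       222      BR  116  Quinn              338   39208
6        30      UK  191  Quinn              221   42211
drop duplicate user (keep=first):
   duration country    n   user  n_plus_duration  scaled
2        31      IN  276  Quinn              307   84732
3       556      US  189   Lena              745  140805
Then the mean of column 'scaled': 112768.5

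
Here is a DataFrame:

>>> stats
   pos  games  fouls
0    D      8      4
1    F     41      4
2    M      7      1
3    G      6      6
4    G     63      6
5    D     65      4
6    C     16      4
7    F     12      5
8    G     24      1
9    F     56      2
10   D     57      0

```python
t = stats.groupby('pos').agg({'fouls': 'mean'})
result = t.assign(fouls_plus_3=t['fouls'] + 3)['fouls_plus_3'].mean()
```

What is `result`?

6.13333333333

group by pos, mean of fouls:
        fouls
pos          
C    4.000000
D    2.666667
F    3.666667
G    4.333333
M    1.000000
add column fouls_plus_3 = t['fouls'] + 3:
        fouls  fouls_plus_3
pos                        
C    4.000000      7.000000
D    2.666667      5.666667
F    3.666667      6.666667
G    4.333333      7.333333
M    1.000000      4.000000
mean of column 'fouls_plus_3' → 6.13333333333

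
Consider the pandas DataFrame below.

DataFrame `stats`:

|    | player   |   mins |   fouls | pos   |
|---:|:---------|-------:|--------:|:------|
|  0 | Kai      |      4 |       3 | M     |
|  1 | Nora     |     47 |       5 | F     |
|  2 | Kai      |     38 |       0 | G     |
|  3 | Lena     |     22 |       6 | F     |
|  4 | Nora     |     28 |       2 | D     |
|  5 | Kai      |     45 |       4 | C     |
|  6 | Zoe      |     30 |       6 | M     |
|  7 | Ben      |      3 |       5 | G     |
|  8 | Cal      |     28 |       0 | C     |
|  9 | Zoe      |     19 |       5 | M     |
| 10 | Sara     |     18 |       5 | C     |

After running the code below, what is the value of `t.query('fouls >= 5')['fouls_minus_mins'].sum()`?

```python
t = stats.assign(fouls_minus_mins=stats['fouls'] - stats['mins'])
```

-107

add column fouls_minus_mins = stats['fouls'] - stats['mins']:
   player  mins  fouls pos  fouls_minus_mins
0     Kai     4      3   M                -1
1    Nora    47      5   F               -42
2     Kai    38      0   G               -38
3    Lena    22      6   F               -16
4    Nora    28      2   D               -26
5     Kai    45      4   C               -41
6     Zoe    30      6   M               -24
7     Ben     3      5   G                 2
8     Cal    28      0   C               -28
9     Zoe    19      5   M               -14
10   Sara    18      5   C               -13
filter rows where fouls >= 5:
   player  mins  fouls pos  fouls_minus_mins
1    Nora    47      5   F               -42
3    Lena    22      6   F               -16
6     Zoe    30      6   M               -24
7     Ben     3      5   G                 2
9     Zoe    19      5   M               -14
10   Sara    18      5   C               -13
Hence -107.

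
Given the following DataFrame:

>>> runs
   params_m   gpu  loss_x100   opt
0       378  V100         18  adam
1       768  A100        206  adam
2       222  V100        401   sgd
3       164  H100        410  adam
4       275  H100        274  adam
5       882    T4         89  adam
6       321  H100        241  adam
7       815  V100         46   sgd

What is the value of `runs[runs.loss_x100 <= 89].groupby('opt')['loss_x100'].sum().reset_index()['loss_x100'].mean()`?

filter rows where loss_x100 <= 89:
   params_m   gpu  loss_x100   opt
0       378  V100         18  adam
5       882    T4         89  adam
7       815  V100         46   sgd
group by opt, sum of loss_x100:
opt
adam    107
sgd      46
Name: loss_x100, dtype: int64
reset_index():
    opt  loss_x100
0  adam        107
1   sgd         46

76.5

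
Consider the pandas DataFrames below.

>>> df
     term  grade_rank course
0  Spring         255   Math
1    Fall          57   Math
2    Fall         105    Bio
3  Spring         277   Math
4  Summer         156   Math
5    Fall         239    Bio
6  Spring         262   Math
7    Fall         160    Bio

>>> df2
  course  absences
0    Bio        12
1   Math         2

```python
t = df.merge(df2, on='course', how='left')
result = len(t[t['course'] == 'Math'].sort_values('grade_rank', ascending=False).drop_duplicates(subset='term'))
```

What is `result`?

merge on 'course' (how='left') → 8 rows:
     term  grade_rank course  absences
0  Spring         255   Math         2
1    Fall          57   Math         2
2    Fall         105    Bio        12
3  Spring         277   Math         2
4  Summer         156   Math         2
5    Fall         239    Bio        12
6  Spring         262   Math         2
7    Fall         160    Bio        12
filter rows where course == 'Math':
     term  grade_rank course  absences
0  Spring         255   Math         2
1    Fall          57   Math         2
3  Spring         277   Math         2
4  Summer         156   Math         2
6  Spring         262   Math         2
sort by grade_rank descending:
     term  grade_rank course  absences
3  Spring         277   Math         2
6  Spring         262   Math         2
0  Spring         255   Math         2
4  Summer         156   Math         2
1    Fall          57   Math         2
drop duplicate term (keep=first):
     term  grade_rank course  absences
3  Spring         277   Math         2
4  Summer         156   Math         2
1    Fall          57   Math         2

3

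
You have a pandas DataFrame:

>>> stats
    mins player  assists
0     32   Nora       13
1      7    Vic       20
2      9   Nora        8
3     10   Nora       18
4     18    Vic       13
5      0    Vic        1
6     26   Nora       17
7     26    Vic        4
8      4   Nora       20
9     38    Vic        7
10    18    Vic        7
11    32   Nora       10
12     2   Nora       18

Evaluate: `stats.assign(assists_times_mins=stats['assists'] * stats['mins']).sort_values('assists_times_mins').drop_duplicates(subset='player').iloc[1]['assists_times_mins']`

add column assists_times_mins = stats['assists'] * stats['mins']:
    mins player  assists  assists_times_mins
0     32   Nora       13                 416
1      7    Vic       20                 140
2      9   Nora        8                  72
3     10   Nora       18                 180
4     18    Vic       13                 234
5      0    Vic        1                   0
6     26   Nora       17                 442
7     26    Vic        4                 104
8      4   Nora       20                  80
9     38    Vic        7                 266
10    18    Vic        7                 126
11    32   Nora       10                 320
12     2   Nora       18                  36
sort by assists_times_mins:
    mins player  assists  assists_times_mins
5      0    Vic        1                   0
12     2   Nora       18                  36
2      9   Nora        8                  72
8      4   Nora       20                  80
7     26    Vic        4                 104
10    18    Vic        7                 126
1      7    Vic       20                 140
3     10   Nora       18                 180
4     18    Vic       13                 234
9     38    Vic        7                 266
11    32   Nora       10                 320
0     32   Nora       13                 416
6     26   Nora       17                 442
drop duplicate player (keep=first):
    mins player  assists  assists_times_mins
5      0    Vic        1                   0
12     2   Nora       18                  36
Reading off the value at position 1, column 'assists_times_mins', we get 36.

36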